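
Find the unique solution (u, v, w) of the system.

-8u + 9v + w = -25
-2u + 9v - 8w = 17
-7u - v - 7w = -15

(4, 1, -2)

Forward elimination on [A|b]:
R2 <- R2 - (1/4)*R1:  [     0   27/4  -33/4   93/4 ]
R3 <- R3 - (7/8)*R1:  [     0  -71/8  -63/8   55/8 ]
R3 <- R3 - (-71/54)*R2:  [       0        0  -337/18    337/9 ]
Row echelon form:
[ -8     9        1  |    -25 ]
[  0  27/4    -33/4  |   93/4 ]
[  0     0  -337/18  |  337/9 ]
Back-substitution:
w = (337/9) / (-337/18) = -2
v = (93/4 - (-33/4)*(-2)) / (27/4) = 1
u = (-25 - (9)*(1) - (1)*(-2)) / -8 = 4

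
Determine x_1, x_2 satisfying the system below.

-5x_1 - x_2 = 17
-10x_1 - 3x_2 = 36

(-3, -2)

Forward elimination on [A|b]:
R2 <- R2 - (2)*R1:  [  0  -1   2 ]
Row echelon form:
[ -5  -1  |  17 ]
[  0  -1  |   2 ]
Back-substitution:
x_2 = (2) / -1 = -2
x_1 = (17 - (-1)*(-2)) / -5 = -3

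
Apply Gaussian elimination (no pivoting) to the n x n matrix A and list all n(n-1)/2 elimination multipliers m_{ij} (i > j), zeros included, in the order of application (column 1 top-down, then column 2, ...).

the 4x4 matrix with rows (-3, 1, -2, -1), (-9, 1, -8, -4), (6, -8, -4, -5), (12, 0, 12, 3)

Forward elimination:
R2 <- R2 - (3)*R1:  [  0  -2  -2  -1 ]
R3 <- R3 - (-2)*R1:  [  0  -6  -8  -7 ]
R4 <- R4 - (-4)*R1:  [  0   4   4  -1 ]
R3 <- R3 - (3)*R2:  [  0   0  -2  -4 ]
R4 <- R4 - (-2)*R2:  [  0   0   0  -3 ]
R4: entry in column 3 is already 0 -> m_{43} = 0 (no row operation needed)
Multipliers (in order of application): m_{21} = 3, m_{31} = -2, m_{41} = -4, m_{32} = 3, m_{42} = -2, m_{43} = 0

multipliers: 3, -2, -4, 3, -2, 0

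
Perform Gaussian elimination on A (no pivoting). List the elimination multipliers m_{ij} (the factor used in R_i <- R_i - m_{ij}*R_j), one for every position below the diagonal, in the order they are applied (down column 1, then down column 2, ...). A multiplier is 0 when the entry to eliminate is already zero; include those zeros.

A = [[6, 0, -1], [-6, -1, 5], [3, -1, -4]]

Forward elimination:
R2 <- R2 - (-1)*R1:  [  0  -1   4 ]
R3 <- R3 - (1/2)*R1:  [    0    -1  -7/2 ]
R3 <- R3 - (1)*R2:  [     0      0  -15/2 ]
Multipliers (in order of application): m_{21} = -1, m_{31} = 1/2, m_{32} = 1

multipliers: -1, 1/2, 1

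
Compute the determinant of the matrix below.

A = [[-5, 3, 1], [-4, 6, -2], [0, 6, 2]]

det(A) = -120

Forward elimination:
R2 <- R2 - (4/5)*R1:  [     0   18/5  -14/5 ]
R3 <- R3 - (5/3)*R2:  [    0     0  20/3 ]
Upper-triangular form:
[ -5     3      1 ]
[  0  18/5  -14/5 ]
[  0     0   20/3 ]
det(A) = (-1)^0 * (-5) * (18/5) * (20/3) = -120  (0 row swaps -> sign +1)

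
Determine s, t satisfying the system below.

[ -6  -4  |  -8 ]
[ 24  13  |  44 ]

Forward elimination on [A|b]:
R2 <- R2 - (-4)*R1:  [  0  -3  12 ]
Row echelon form:
[ -6  -4  |  -8 ]
[  0  -3  |  12 ]
Back-substitution:
t = (12) / -3 = -4
s = (-8 - (-4)*(-4)) / -6 = 4

(4, -4)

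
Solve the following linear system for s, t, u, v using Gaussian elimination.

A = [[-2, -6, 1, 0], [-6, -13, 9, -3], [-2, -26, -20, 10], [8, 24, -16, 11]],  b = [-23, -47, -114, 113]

(-3, 5, 1, 3)

Forward elimination on [A|b]:
R2 <- R2 - (3)*R1:  [  0   5   6  -3  22 ]
R3 <- R3 - (1)*R1:  [   0  -20  -21   10  -91 ]
R4 <- R4 - (-4)*R1:  [   0    0  -12   11   21 ]
R3 <- R3 - (-4)*R2:  [  0   0   3  -2  -3 ]
R4 <- R4 - (-4)*R3:  [ 0  0  0  3  9 ]
Row echelon form:
[ -2  -6  1   0  |  -23 ]
[  0   5  6  -3  |   22 ]
[  0   0  3  -2  |   -3 ]
[  0   0  0   3  |    9 ]
Back-substitution:
v = (9) / 3 = 3
u = (-3 - (-2)*(3)) / 3 = 1
t = (22 - (6)*(1) - (-3)*(3)) / 5 = 5
s = (-23 - (-6)*(5) - (1)*(1)) / -2 = -3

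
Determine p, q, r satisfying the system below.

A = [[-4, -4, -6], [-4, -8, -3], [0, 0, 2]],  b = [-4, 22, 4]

Forward elimination on [A|b]:
R2 <- R2 - (1)*R1:  [  0  -4   3  26 ]
Row echelon form:
[ -4  -4  -6  |  -4 ]
[  0  -4   3  |  26 ]
[  0   0   2  |   4 ]
Back-substitution:
r = (4) / 2 = 2
q = (26 - (3)*(2)) / -4 = -5
p = (-4 - (-4)*(-5) - (-6)*(2)) / -4 = 3

(3, -5, 2)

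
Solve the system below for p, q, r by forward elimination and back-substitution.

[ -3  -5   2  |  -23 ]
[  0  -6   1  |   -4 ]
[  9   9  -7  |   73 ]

Forward elimination on [A|b]:
R3 <- R3 - (-3)*R1:  [  0  -6  -1   4 ]
R3 <- R3 - (1)*R2:  [  0   0  -2   8 ]
Row echelon form:
[ -3  -5   2  |  -23 ]
[  0  -6   1  |   -4 ]
[  0   0  -2  |    8 ]
Back-substitution:
r = (8) / -2 = -4
q = (-4 - (1)*(-4)) / -6 = 0
p = (-23 - (-5)*(0) - (2)*(-4)) / -3 = 5

(5, 0, -4)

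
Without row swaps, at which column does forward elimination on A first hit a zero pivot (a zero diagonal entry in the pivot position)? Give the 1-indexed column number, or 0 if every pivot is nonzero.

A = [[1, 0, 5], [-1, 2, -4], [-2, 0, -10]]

Naive forward elimination:
R2 <- R2 - (-1)*R1:  [ 0  2  1 ]
R3 <- R3 - (-2)*R1:  [ 0  0  0 ]
Matrix at this point:
[ 1  0  5 ]
[ 0  2  1 ]
[ 0  0  0 ]
Pivot entry (3,3) in the last row is zero and there are no rows below to swap with -> zero pivot in column 3 (A is singular).

first zero-pivot column = 3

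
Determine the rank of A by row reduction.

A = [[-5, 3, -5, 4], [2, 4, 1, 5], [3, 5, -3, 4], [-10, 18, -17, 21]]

Row reduction:
R2 <- R2 - (-2/5)*R1:  [    0  26/5    -1  33/5 ]
R3 <- R3 - (-3/5)*R1:  [    0  34/5    -6  32/5 ]
R4 <- R4 - (2)*R1:  [  0  12  -7  13 ]
R3 <- R3 - (17/13)*R2:  [      0       0  -61/13  -29/13 ]
R4 <- R4 - (30/13)*R2:  [      0       0  -61/13  -29/13 ]
R4 <- R4 - (1)*R3:  [ 0  0  0  0 ]
Row echelon form:
[ -5     3      -5       4 ]
[  0  26/5      -1    33/5 ]
[  0     0  -61/13  -29/13 ]
[  0     0       0       0 ]
Nonzero rows / pivot columns: 3

rank(A) = 3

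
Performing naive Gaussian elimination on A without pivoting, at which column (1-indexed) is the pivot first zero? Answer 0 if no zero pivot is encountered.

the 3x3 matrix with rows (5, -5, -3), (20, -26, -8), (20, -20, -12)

first zero-pivot column = 3

Naive forward elimination:
R2 <- R2 - (4)*R1:  [  0  -6   4 ]
R3 <- R3 - (4)*R1:  [ 0  0  0 ]
Matrix at this point:
[ 5  -5  -3 ]
[ 0  -6   4 ]
[ 0   0   0 ]
Pivot entry (3,3) in the last row is zero and there are no rows below to swap with -> zero pivot in column 3 (A is singular).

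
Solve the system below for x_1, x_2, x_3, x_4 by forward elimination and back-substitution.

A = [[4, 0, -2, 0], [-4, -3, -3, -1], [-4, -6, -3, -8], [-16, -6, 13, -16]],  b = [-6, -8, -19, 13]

(0, -1, 3, 2)

Forward elimination on [A|b]:
R2 <- R2 - (-1)*R1:  [   0   -3   -5   -1  -14 ]
R3 <- R3 - (-1)*R1:  [   0   -6   -5   -8  -25 ]
R4 <- R4 - (-4)*R1:  [   0   -6    5  -16  -11 ]
R3 <- R3 - (2)*R2:  [  0   0   5  -6   3 ]
R4 <- R4 - (2)*R2:  [   0    0   15  -14   17 ]
R4 <- R4 - (3)*R3:  [ 0  0  0  4  8 ]
Row echelon form:
[ 4   0  -2   0  |   -6 ]
[ 0  -3  -5  -1  |  -14 ]
[ 0   0   5  -6  |    3 ]
[ 0   0   0   4  |    8 ]
Back-substitution:
x_4 = (8) / 4 = 2
x_3 = (3 - (-6)*(2)) / 5 = 3
x_2 = (-14 - (-5)*(3) - (-1)*(2)) / -3 = -1
x_1 = (-6 - (-2)*(3)) / 4 = 0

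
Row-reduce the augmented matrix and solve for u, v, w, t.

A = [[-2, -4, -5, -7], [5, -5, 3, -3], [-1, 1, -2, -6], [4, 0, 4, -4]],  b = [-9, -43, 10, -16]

Forward elimination on [A|b]:
R2 <- R2 - (-5/2)*R1:  [      0     -15   -19/2   -41/2  -131/2 ]
R3 <- R3 - (1/2)*R1:  [    0     3   1/2  -5/2  29/2 ]
R4 <- R4 - (-2)*R1:  [   0   -8   -6  -18  -34 ]
R3 <- R3 - (-1/5)*R2:  [     0      0   -7/5  -33/5    7/5 ]
R4 <- R4 - (8/15)*R2:  [       0        0   -14/15  -106/15    14/15 ]
R4 <- R4 - (2/3)*R3:  [    0     0     0  -8/3     0 ]
Row echelon form:
[ -2   -4     -5     -7  |      -9 ]
[  0  -15  -19/2  -41/2  |  -131/2 ]
[  0    0   -7/5  -33/5  |     7/5 ]
[  0    0      0   -8/3  |       0 ]
Back-substitution:
t = (0) / (-8/3) = 0
w = (7/5 - (-33/5)*(0)) / (-7/5) = -1
v = (-131/2 - (-19/2)*(-1) - (-41/2)*(0)) / -15 = 5
u = (-9 - (-4)*(5) - (-5)*(-1) - (-7)*(0)) / -2 = -3

(-3, 5, -1, 0)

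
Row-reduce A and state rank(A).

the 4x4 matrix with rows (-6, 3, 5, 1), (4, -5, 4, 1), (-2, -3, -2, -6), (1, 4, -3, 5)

Row reduction:
R2 <- R2 - (-2/3)*R1:  [    0    -3  22/3   5/3 ]
R3 <- R3 - (1/3)*R1:  [     0     -4  -11/3  -19/3 ]
R4 <- R4 - (-1/6)*R1:  [     0    9/2  -13/6   31/6 ]
R3 <- R3 - (4/3)*R2:  [      0       0  -121/9   -77/9 ]
R4 <- R4 - (-3/2)*R2:  [    0     0  53/6  23/3 ]
R4 <- R4 - (-159/242)*R3:  [     0      0      0  45/22 ]
Row echelon form:
[ -6   3       5      1 ]
[  0  -3    22/3    5/3 ]
[  0   0  -121/9  -77/9 ]
[  0   0       0  45/22 ]
Nonzero rows / pivot columns: 4

rank(A) = 4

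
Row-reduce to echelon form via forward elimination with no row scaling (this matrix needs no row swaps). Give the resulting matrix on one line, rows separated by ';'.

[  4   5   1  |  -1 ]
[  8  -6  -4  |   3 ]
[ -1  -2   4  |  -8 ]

REF = [4 5 1 -1; 0 -16 -6 5; 0 0 145/32 -543/64]

Forward elimination:
R2 <- R2 - (2)*R1:  [   0  -16   -6    5 ]
R3 <- R3 - (-1/4)*R1:  [     0   -3/4   17/4  -33/4 ]
R3 <- R3 - (3/64)*R2:  [       0        0   145/32  -543/64 ]
Row echelon form:
[ 4    5       1  |       -1 ]
[ 0  -16      -6  |        5 ]
[ 0    0  145/32  |  -543/64 ]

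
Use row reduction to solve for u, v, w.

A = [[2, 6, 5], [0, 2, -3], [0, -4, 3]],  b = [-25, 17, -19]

Forward elimination on [A|b]:
R3 <- R3 - (-2)*R2:  [  0   0  -3  15 ]
Row echelon form:
[ 2  6   5  |  -25 ]
[ 0  2  -3  |   17 ]
[ 0  0  -3  |   15 ]
Back-substitution:
w = (15) / -3 = -5
v = (17 - (-3)*(-5)) / 2 = 1
u = (-25 - (6)*(1) - (5)*(-5)) / 2 = -3

(-3, 1, -5)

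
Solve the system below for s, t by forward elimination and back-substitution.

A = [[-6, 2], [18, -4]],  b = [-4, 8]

Forward elimination on [A|b]:
R2 <- R2 - (-3)*R1:  [  0   2  -4 ]
Row echelon form:
[ -6  2  |  -4 ]
[  0  2  |  -4 ]
Back-substitution:
t = (-4) / 2 = -2
s = (-4 - (2)*(-2)) / -6 = 0

(0, -2)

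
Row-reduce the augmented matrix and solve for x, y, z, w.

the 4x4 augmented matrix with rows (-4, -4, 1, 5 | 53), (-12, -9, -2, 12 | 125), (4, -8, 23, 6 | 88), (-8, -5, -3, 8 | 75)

(-4, -5, 2, 3)

Forward elimination on [A|b]:
R2 <- R2 - (3)*R1:  [   0    3   -5   -3  -34 ]
R3 <- R3 - (-1)*R1:  [   0  -12   24   11  141 ]
R4 <- R4 - (2)*R1:  [   0    3   -5   -2  -31 ]
R3 <- R3 - (-4)*R2:  [  0   0   4  -1   5 ]
R4 <- R4 - (1)*R2:  [ 0  0  0  1  3 ]
Row echelon form:
[ -4  -4   1   5  |   53 ]
[  0   3  -5  -3  |  -34 ]
[  0   0   4  -1  |    5 ]
[  0   0   0   1  |    3 ]
Back-substitution:
w = (3) / 1 = 3
z = (5 - (-1)*(3)) / 4 = 2
y = (-34 - (-5)*(2) - (-3)*(3)) / 3 = -5
x = (53 - (-4)*(-5) - (1)*(2) - (5)*(3)) / -4 = -4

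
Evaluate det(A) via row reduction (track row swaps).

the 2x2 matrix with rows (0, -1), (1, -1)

det(A) = 1

Forward elimination:
R1 <-> R2   (pivot in column 1 was zero)
[ 1  -1 ]
[ 0  -1 ]
Upper-triangular form:
[ 1  -1 ]
[ 0  -1 ]
det(A) = (-1)^1 * (1) * (-1) = 1  (1 row swap -> sign -1)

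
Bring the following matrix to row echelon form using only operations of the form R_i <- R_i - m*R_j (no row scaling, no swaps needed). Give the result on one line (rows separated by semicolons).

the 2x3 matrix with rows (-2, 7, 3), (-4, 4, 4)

REF = [-2 7 3; 0 -10 -2]

Forward elimination:
R2 <- R2 - (2)*R1:  [   0  -10   -2 ]
Row echelon form:
[ -2    7   3 ]
[  0  -10  -2 ]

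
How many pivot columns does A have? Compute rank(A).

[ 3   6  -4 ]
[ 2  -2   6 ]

Row reduction:
R2 <- R2 - (2/3)*R1:  [    0    -6  26/3 ]
Row echelon form:
[ 3   6    -4 ]
[ 0  -6  26/3 ]
Nonzero rows / pivot columns: 2

rank(A) = 2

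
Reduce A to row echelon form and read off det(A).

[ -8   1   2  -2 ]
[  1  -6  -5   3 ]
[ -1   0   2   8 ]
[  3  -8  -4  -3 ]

Forward elimination:
R2 <- R2 - (-1/8)*R1:  [     0  -47/8  -19/4   11/4 ]
R3 <- R3 - (1/8)*R1:  [    0  -1/8   7/4  33/4 ]
R4 <- R4 - (-3/8)*R1:  [     0  -61/8  -13/4  -15/4 ]
R3 <- R3 - (1/47)*R2:  [      0       0   87/47  385/47 ]
R4 <- R4 - (61/47)*R2:  [       0        0   137/47  -344/47 ]
R4 <- R4 - (137/87)*R3:  [        0         0         0  -1759/87 ]
Upper-triangular form:
[ -8      1      2        -2 ]
[  0  -47/8  -19/4      11/4 ]
[  0      0  87/47    385/47 ]
[  0      0      0  -1759/87 ]
det(A) = (-1)^0 * (-8) * (-47/8) * (87/47) * (-1759/87) = -1759  (0 row swaps -> sign +1)

det(A) = -1759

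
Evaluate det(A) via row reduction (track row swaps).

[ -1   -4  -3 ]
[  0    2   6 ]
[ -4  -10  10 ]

Forward elimination:
R3 <- R3 - (4)*R1:  [  0   6  22 ]
R3 <- R3 - (3)*R2:  [ 0  0  4 ]
Upper-triangular form:
[ -1  -4  -3 ]
[  0   2   6 ]
[  0   0   4 ]
det(A) = (-1)^0 * (-1) * (2) * (4) = -8  (0 row swaps -> sign +1)

det(A) = -8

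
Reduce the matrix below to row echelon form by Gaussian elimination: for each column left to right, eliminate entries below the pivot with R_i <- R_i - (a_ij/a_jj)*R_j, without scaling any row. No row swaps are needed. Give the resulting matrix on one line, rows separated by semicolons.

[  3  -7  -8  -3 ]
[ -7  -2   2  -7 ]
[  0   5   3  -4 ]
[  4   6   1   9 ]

REF = [3 -7 -8 -3; 0 -55/3 -50/3 -14; 0 0 -17/11 -86/11; 0 0 0 1087/85]

Forward elimination:
R2 <- R2 - (-7/3)*R1:  [     0  -55/3  -50/3    -14 ]
R4 <- R4 - (4/3)*R1:  [    0  46/3  35/3    13 ]
R3 <- R3 - (-3/11)*R2:  [      0       0  -17/11  -86/11 ]
R4 <- R4 - (-46/55)*R2:  [      0       0  -25/11   71/55 ]
R4 <- R4 - (25/17)*R3:  [       0        0        0  1087/85 ]
Row echelon form:
[ 3     -7      -8       -3 ]
[ 0  -55/3   -50/3      -14 ]
[ 0      0  -17/11   -86/11 ]
[ 0      0       0  1087/85 ]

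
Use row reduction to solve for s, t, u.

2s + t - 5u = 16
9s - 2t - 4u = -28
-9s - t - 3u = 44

(-4, 4, -4)

Forward elimination on [A|b]:
R2 <- R2 - (9/2)*R1:  [     0  -13/2   37/2   -100 ]
R3 <- R3 - (-9/2)*R1:  [     0    7/2  -51/2    116 ]
R3 <- R3 - (-7/13)*R2:  [       0        0  -202/13   808/13 ]
Row echelon form:
[ 2      1       -5  |      16 ]
[ 0  -13/2     37/2  |    -100 ]
[ 0      0  -202/13  |  808/13 ]
Back-substitution:
u = (808/13) / (-202/13) = -4
t = (-100 - (37/2)*(-4)) / (-13/2) = 4
s = (16 - (1)*(4) - (-5)*(-4)) / 2 = -4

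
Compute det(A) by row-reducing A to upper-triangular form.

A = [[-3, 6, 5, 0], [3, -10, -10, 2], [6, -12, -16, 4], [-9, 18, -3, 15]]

det(A) = -216

Forward elimination:
R2 <- R2 - (-1)*R1:  [  0  -4  -5   2 ]
R3 <- R3 - (-2)*R1:  [  0   0  -6   4 ]
R4 <- R4 - (3)*R1:  [   0    0  -18   15 ]
R4 <- R4 - (3)*R3:  [ 0  0  0  3 ]
Upper-triangular form:
[ -3   6   5  0 ]
[  0  -4  -5  2 ]
[  0   0  -6  4 ]
[  0   0   0  3 ]
det(A) = (-1)^0 * (-3) * (-4) * (-6) * (3) = -216  (0 row swaps -> sign +1)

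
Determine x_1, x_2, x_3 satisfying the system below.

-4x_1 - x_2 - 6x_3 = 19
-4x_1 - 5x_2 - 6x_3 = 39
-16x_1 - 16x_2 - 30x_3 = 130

(-5, -5, 1)

Forward elimination on [A|b]:
R2 <- R2 - (1)*R1:  [  0  -4   0  20 ]
R3 <- R3 - (4)*R1:  [   0  -12   -6   54 ]
R3 <- R3 - (3)*R2:  [  0   0  -6  -6 ]
Row echelon form:
[ -4  -1  -6  |  19 ]
[  0  -4   0  |  20 ]
[  0   0  -6  |  -6 ]
Back-substitution:
x_3 = (-6) / -6 = 1
x_2 = (20) / -4 = -5
x_1 = (19 - (-1)*(-5) - (-6)*(1)) / -4 = -5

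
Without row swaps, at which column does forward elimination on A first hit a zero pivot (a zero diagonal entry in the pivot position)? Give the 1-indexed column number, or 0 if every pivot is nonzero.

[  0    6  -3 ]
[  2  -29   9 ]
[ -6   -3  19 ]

first zero-pivot column = 1

Naive forward elimination:
Pivot entry (1,1) is zero but row 2 has 2 in column 1 -> naive elimination stops; a row interchange (e.g. R1 <-> R2) would be required here.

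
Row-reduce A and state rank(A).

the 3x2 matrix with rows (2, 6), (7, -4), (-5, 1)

Row reduction:
R2 <- R2 - (7/2)*R1:  [   0  -25 ]
R3 <- R3 - (-5/2)*R1:  [  0  16 ]
R3 <- R3 - (-16/25)*R2:  [ 0  0 ]
Row echelon form:
[ 2    6 ]
[ 0  -25 ]
[ 0    0 ]
Nonzero rows / pivot columns: 2

rank(A) = 2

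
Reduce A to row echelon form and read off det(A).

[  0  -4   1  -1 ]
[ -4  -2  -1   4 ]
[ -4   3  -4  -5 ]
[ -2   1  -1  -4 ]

Forward elimination:
R1 <-> R2   (pivot in column 1 was zero)
[ -4  -2  -1   4 ]
[  0  -4   1  -1 ]
[ -4   3  -4  -5 ]
[ -2   1  -1  -4 ]
R3 <- R3 - (1)*R1:  [  0   5  -3  -9 ]
R4 <- R4 - (1/2)*R1:  [    0     2  -1/2    -6 ]
R3 <- R3 - (-5/4)*R2:  [     0      0   -7/4  -41/4 ]
R4 <- R4 - (-1/2)*R2:  [     0      0      0  -13/2 ]
Upper-triangular form:
[ -4  -2    -1      4 ]
[  0  -4     1     -1 ]
[  0   0  -7/4  -41/4 ]
[  0   0     0  -13/2 ]
det(A) = (-1)^1 * (-4) * (-4) * (-7/4) * (-13/2) = -182  (1 row swap -> sign -1)

det(A) = -182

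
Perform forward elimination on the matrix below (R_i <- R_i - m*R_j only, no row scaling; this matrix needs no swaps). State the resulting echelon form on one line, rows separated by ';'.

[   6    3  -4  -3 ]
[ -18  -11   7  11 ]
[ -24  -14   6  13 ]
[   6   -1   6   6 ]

Forward elimination:
R2 <- R2 - (-3)*R1:  [  0  -2  -5   2 ]
R3 <- R3 - (-4)*R1:  [   0   -2  -10    1 ]
R4 <- R4 - (1)*R1:  [  0  -4  10   9 ]
R3 <- R3 - (1)*R2:  [  0   0  -5  -1 ]
R4 <- R4 - (2)*R2:  [  0   0  20   5 ]
R4 <- R4 - (-4)*R3:  [ 0  0  0  1 ]
Row echelon form:
[ 6   3  -4  -3 ]
[ 0  -2  -5   2 ]
[ 0   0  -5  -1 ]
[ 0   0   0   1 ]

REF = [6 3 -4 -3; 0 -2 -5 2; 0 0 -5 -1; 0 0 0 1]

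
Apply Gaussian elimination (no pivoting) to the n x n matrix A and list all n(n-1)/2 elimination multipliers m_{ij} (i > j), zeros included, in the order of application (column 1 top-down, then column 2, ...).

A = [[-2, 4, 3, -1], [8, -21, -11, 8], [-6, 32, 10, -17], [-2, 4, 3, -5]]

Forward elimination:
R2 <- R2 - (-4)*R1:  [  0  -5   1   4 ]
R3 <- R3 - (3)*R1:  [   0   20    1  -14 ]
R4 <- R4 - (1)*R1:  [  0   0   0  -4 ]
R3 <- R3 - (-4)*R2:  [ 0  0  5  2 ]
R4: entry in column 2 is already 0 -> m_{42} = 0 (no row operation needed)
R4: entry in column 3 is already 0 -> m_{43} = 0 (no row operation needed)
Multipliers (in order of application): m_{21} = -4, m_{31} = 3, m_{41} = 1, m_{32} = -4, m_{42} = 0, m_{43} = 0

multipliers: -4, 3, 1, -4, 0, 0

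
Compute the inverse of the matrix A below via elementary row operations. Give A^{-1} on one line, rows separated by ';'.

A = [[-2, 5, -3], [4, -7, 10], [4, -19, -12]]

Gauss-Jordan on [A | I]:
R1 <- (1/-2)*R1:  [    1  -5/2   3/2  |  -1/2     0     0 ]
R2 <- R2 - (4)*R1:  [ 0  3  4  |  2  1  0 ]
R3 <- R3 - (4)*R1:  [   0   -9  -18  |    2    0    1 ]
R2 <- (1/3)*R2:  [   0    1  4/3  |  2/3  1/3    0 ]
R1 <- R1 - (-5/2)*R2:  [    1     0  29/6  |   7/6   5/6     0 ]
R3 <- R3 - (-9)*R2:  [  0   0  -6  |   8   3   1 ]
R3 <- (1/-6)*R3:  [    0     0     1  |  -4/3  -1/2  -1/6 ]
R1 <- R1 - (29/6)*R3:  [      1       0       0  |  137/18    13/4   29/36 ]
R2 <- R2 - (4/3)*R3:  [    0     1     0  |  22/9     1   2/9 ]
Right block of [I | A^{-1}] is the inverse:
[ 137/18  13/4  29/36 ]
[   22/9     1    2/9 ]
[   -4/3  -1/2   -1/6 ]

inverse = [137/18 13/4 29/36; 22/9 1 2/9; -4/3 -1/2 -1/6]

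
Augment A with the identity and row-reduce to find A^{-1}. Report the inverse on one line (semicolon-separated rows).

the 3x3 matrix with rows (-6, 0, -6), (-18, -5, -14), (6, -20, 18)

Gauss-Jordan on [A | I]:
R1 <- (1/-6)*R1:  [    1     0     1  |  -1/6     0     0 ]
R2 <- R2 - (-18)*R1:  [  0  -5   4  |  -3   1   0 ]
R3 <- R3 - (6)*R1:  [   0  -20   12  |    1    0    1 ]
R2 <- (1/-5)*R2:  [    0     1  -4/5  |   3/5  -1/5     0 ]
R3 <- R3 - (-20)*R2:  [  0   0  -4  |  13  -4   1 ]
R3 <- (1/-4)*R3:  [     0      0      1  |  -13/4      1   -1/4 ]
R1 <- R1 - (1)*R3:  [     1      0      0  |  37/12     -1    1/4 ]
R2 <- R2 - (-4/5)*R3:  [    0     1     0  |    -2   3/5  -1/5 ]
Right block of [I | A^{-1}] is the inverse:
[ 37/12   -1   1/4 ]
[    -2  3/5  -1/5 ]
[ -13/4    1  -1/4 ]

inverse = [37/12 -1 1/4; -2 3/5 -1/5; -13/4 1 -1/4]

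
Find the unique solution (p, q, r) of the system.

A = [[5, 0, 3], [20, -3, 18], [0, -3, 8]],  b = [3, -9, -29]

(3, -1, -4)

Forward elimination on [A|b]:
R2 <- R2 - (4)*R1:  [   0   -3    6  -21 ]
R3 <- R3 - (1)*R2:  [  0   0   2  -8 ]
Row echelon form:
[ 5   0  3  |    3 ]
[ 0  -3  6  |  -21 ]
[ 0   0  2  |   -8 ]
Back-substitution:
r = (-8) / 2 = -4
q = (-21 - (6)*(-4)) / -3 = -1
p = (3 - (3)*(-4)) / 5 = 3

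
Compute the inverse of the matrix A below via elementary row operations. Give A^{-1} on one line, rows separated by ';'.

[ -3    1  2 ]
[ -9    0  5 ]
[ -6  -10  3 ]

Gauss-Jordan on [A | I]:
R1 <- (1/-3)*R1:  [    1  -1/3  -2/3  |  -1/3     0     0 ]
R2 <- R2 - (-9)*R1:  [  0  -3  -1  |  -3   1   0 ]
R3 <- R3 - (-6)*R1:  [   0  -12   -1  |   -2    0    1 ]
R2 <- (1/-3)*R2:  [    0     1   1/3  |     1  -1/3     0 ]
R1 <- R1 - (-1/3)*R2:  [    1     0  -5/9  |     0  -1/9     0 ]
R3 <- R3 - (-12)*R2:  [  0   0   3  |  10  -4   1 ]
R3 <- (1/3)*R3:  [    0     0     1  |  10/3  -4/3   1/3 ]
R1 <- R1 - (-5/9)*R3:  [      1       0       0  |   50/27  -23/27    5/27 ]
R2 <- R2 - (1/3)*R3:  [    0     1     0  |  -1/9   1/9  -1/9 ]
Right block of [I | A^{-1}] is the inverse:
[ 50/27  -23/27  5/27 ]
[  -1/9     1/9  -1/9 ]
[  10/3    -4/3   1/3 ]

inverse = [50/27 -23/27 5/27; -1/9 1/9 -1/9; 10/3 -4/3 1/3]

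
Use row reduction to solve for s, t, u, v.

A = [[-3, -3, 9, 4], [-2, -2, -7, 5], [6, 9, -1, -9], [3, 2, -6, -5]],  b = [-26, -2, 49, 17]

(2, 5, -1, 1)

Forward elimination on [A|b]:
R2 <- R2 - (2/3)*R1:  [    0     0   -13   7/3  46/3 ]
R3 <- R3 - (-2)*R1:  [  0   3  17  -1  -3 ]
R4 <- R4 - (-1)*R1:  [  0  -1   3  -1  -9 ]
R2 <-> R3   (pivot in column 2 was zero)
[ -3  -3    9    4   -26 ]
[  0   3   17   -1    -3 ]
[  0   0  -13  7/3  46/3 ]
[  0  -1    3   -1    -9 ]
R4 <- R4 - (-1/3)*R2:  [    0     0  26/3  -4/3   -10 ]
R4 <- R4 - (-2/3)*R3:  [   0    0    0  2/9  2/9 ]
Row echelon form:
[ -3  -3    9    4  |   -26 ]
[  0   3   17   -1  |    -3 ]
[  0   0  -13  7/3  |  46/3 ]
[  0   0    0  2/9  |   2/9 ]
Back-substitution:
v = (2/9) / (2/9) = 1
u = (46/3 - (7/3)*(1)) / -13 = -1
t = (-3 - (17)*(-1) - (-1)*(1)) / 3 = 5
s = (-26 - (-3)*(5) - (9)*(-1) - (4)*(1)) / -3 = 2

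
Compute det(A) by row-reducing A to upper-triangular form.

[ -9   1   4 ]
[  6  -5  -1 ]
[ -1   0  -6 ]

Forward elimination:
R2 <- R2 - (-2/3)*R1:  [     0  -13/3    5/3 ]
R3 <- R3 - (1/9)*R1:  [     0   -1/9  -58/9 ]
R3 <- R3 - (1/39)*R2:  [       0        0  -253/39 ]
Upper-triangular form:
[ -9      1        4 ]
[  0  -13/3      5/3 ]
[  0      0  -253/39 ]
det(A) = (-1)^0 * (-9) * (-13/3) * (-253/39) = -253  (0 row swaps -> sign +1)

det(A) = -253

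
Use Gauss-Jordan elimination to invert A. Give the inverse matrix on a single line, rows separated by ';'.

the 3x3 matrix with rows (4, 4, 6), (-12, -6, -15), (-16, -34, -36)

inverse = [49/12 5/6 1/3; 8/3 2/3 1/6; -13/3 -1 -1/3]

Gauss-Jordan on [A | I]:
R1 <- (1/4)*R1:  [   1    1  3/2  |  1/4    0    0 ]
R2 <- R2 - (-12)*R1:  [ 0  6  3  |  3  1  0 ]
R3 <- R3 - (-16)*R1:  [   0  -18  -12  |    4    0    1 ]
R2 <- (1/6)*R2:  [   0    1  1/2  |  1/2  1/6    0 ]
R1 <- R1 - (1)*R2:  [    1     0     1  |  -1/4  -1/6     0 ]
R3 <- R3 - (-18)*R2:  [  0   0  -3  |  13   3   1 ]
R3 <- (1/-3)*R3:  [     0      0      1  |  -13/3     -1   -1/3 ]
R1 <- R1 - (1)*R3:  [     1      0      0  |  49/12    5/6    1/3 ]
R2 <- R2 - (1/2)*R3:  [   0    1    0  |  8/3  2/3  1/6 ]
Right block of [I | A^{-1}] is the inverse:
[ 49/12  5/6   1/3 ]
[   8/3  2/3   1/6 ]
[ -13/3   -1  -1/3 ]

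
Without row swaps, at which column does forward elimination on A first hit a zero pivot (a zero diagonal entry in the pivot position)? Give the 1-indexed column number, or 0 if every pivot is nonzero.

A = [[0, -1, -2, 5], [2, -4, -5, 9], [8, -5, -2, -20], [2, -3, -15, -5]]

first zero-pivot column = 1

Naive forward elimination:
Pivot entry (1,1) is zero but row 2 has 2 in column 1 -> naive elimination stops; a row interchange (e.g. R1 <-> R2) would be required here.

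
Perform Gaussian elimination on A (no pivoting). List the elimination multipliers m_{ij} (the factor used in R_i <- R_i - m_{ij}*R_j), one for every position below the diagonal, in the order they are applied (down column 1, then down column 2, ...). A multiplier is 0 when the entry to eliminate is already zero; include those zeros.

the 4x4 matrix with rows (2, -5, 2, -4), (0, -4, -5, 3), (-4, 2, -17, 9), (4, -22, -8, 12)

multipliers: 0, -2, 2, 2, 3, -1

Forward elimination:
R2: entry in column 1 is already 0 -> m_{21} = 0 (no row operation needed)
R3 <- R3 - (-2)*R1:  [   0   -8  -13    1 ]
R4 <- R4 - (2)*R1:  [   0  -12  -12   20 ]
R3 <- R3 - (2)*R2:  [  0   0  -3  -5 ]
R4 <- R4 - (3)*R2:  [  0   0   3  11 ]
R4 <- R4 - (-1)*R3:  [ 0  0  0  6 ]
Multipliers (in order of application): m_{21} = 0, m_{31} = -2, m_{41} = 2, m_{32} = 2, m_{42} = 3, m_{43} = -1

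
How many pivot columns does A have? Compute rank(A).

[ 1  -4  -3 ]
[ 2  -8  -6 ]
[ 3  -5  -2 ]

rank(A) = 2

Row reduction:
R2 <- R2 - (2)*R1:  [ 0  0  0 ]
R3 <- R3 - (3)*R1:  [ 0  7  7 ]
R2 <-> R3   (pivot in column 2 was zero)
[ 1  -4  -3 ]
[ 0   7   7 ]
[ 0   0   0 ]
Row echelon form:
[ 1  -4  -3 ]
[ 0   7   7 ]
[ 0   0   0 ]
Nonzero rows / pivot columns: 2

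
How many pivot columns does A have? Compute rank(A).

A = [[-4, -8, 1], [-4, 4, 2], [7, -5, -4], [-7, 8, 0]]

rank(A) = 3

Row reduction:
R2 <- R2 - (1)*R1:  [  0  12   1 ]
R3 <- R3 - (-7/4)*R1:  [    0   -19  -9/4 ]
R4 <- R4 - (7/4)*R1:  [    0    22  -7/4 ]
R3 <- R3 - (-19/12)*R2:  [    0     0  -2/3 ]
R4 <- R4 - (11/6)*R2:  [      0       0  -43/12 ]
R4 <- R4 - (43/8)*R3:  [ 0  0  0 ]
Row echelon form:
[ -4  -8     1 ]
[  0  12     1 ]
[  0   0  -2/3 ]
[  0   0     0 ]
Nonzero rows / pivot columns: 3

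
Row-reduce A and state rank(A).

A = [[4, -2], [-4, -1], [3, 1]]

Row reduction:
R2 <- R2 - (-1)*R1:  [  0  -3 ]
R3 <- R3 - (3/4)*R1:  [   0  5/2 ]
R3 <- R3 - (-5/6)*R2:  [ 0  0 ]
Row echelon form:
[ 4  -2 ]
[ 0  -3 ]
[ 0   0 ]
Nonzero rows / pivot columns: 2

rank(A) = 2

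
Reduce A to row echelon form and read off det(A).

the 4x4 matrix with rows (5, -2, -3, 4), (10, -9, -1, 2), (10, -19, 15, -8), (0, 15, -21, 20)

Forward elimination:
R2 <- R2 - (2)*R1:  [  0  -5   5  -6 ]
R3 <- R3 - (2)*R1:  [   0  -15   21  -16 ]
R3 <- R3 - (3)*R2:  [ 0  0  6  2 ]
R4 <- R4 - (-3)*R2:  [  0   0  -6   2 ]
R4 <- R4 - (-1)*R3:  [ 0  0  0  4 ]
Upper-triangular form:
[ 5  -2  -3   4 ]
[ 0  -5   5  -6 ]
[ 0   0   6   2 ]
[ 0   0   0   4 ]
det(A) = (-1)^0 * (5) * (-5) * (6) * (4) = -600  (0 row swaps -> sign +1)

det(A) = -600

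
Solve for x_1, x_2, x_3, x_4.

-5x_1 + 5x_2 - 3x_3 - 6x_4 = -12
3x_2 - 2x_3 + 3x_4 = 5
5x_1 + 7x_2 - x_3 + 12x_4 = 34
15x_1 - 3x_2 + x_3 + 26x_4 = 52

Forward elimination on [A|b]:
R3 <- R3 - (-1)*R1:  [  0  12  -4   6  22 ]
R4 <- R4 - (-3)*R1:  [  0  12  -8   8  16 ]
R3 <- R3 - (4)*R2:  [  0   0   4  -6   2 ]
R4 <- R4 - (4)*R2:  [  0   0   0  -4  -4 ]
Row echelon form:
[ -5  5  -3  -6  |  -12 ]
[  0  3  -2   3  |    5 ]
[  0  0   4  -6  |    2 ]
[  0  0   0  -4  |   -4 ]
Back-substitution:
x_4 = (-4) / -4 = 1
x_3 = (2 - (-6)*(1)) / 4 = 2
x_2 = (5 - (-2)*(2) - (3)*(1)) / 3 = 2
x_1 = (-12 - (5)*(2) - (-3)*(2) - (-6)*(1)) / -5 = 2

(2, 2, 2, 1)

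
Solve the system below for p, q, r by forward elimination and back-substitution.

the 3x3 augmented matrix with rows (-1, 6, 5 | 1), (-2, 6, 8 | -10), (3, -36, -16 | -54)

(2, 3, -3)

Forward elimination on [A|b]:
R2 <- R2 - (2)*R1:  [   0   -6   -2  -12 ]
R3 <- R3 - (-3)*R1:  [   0  -18   -1  -51 ]
R3 <- R3 - (3)*R2:  [   0    0    5  -15 ]
Row echelon form:
[ -1   6   5  |    1 ]
[  0  -6  -2  |  -12 ]
[  0   0   5  |  -15 ]
Back-substitution:
r = (-15) / 5 = -3
q = (-12 - (-2)*(-3)) / -6 = 3
p = (1 - (6)*(3) - (5)*(-3)) / -1 = 2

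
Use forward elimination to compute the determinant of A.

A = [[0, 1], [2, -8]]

det(A) = -2

Forward elimination:
R1 <-> R2   (pivot in column 1 was zero)
[ 2  -8 ]
[ 0   1 ]
Upper-triangular form:
[ 2  -8 ]
[ 0   1 ]
det(A) = (-1)^1 * (2) * (1) = -2  (1 row swap -> sign -1)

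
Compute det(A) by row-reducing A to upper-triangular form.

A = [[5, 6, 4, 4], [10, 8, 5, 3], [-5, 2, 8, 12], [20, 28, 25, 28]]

Forward elimination:
R2 <- R2 - (2)*R1:  [  0  -4  -3  -5 ]
R3 <- R3 - (-1)*R1:  [  0   8  12  16 ]
R4 <- R4 - (4)*R1:  [  0   4   9  12 ]
R3 <- R3 - (-2)*R2:  [ 0  0  6  6 ]
R4 <- R4 - (-1)*R2:  [ 0  0  6  7 ]
R4 <- R4 - (1)*R3:  [ 0  0  0  1 ]
Upper-triangular form:
[ 5   6   4   4 ]
[ 0  -4  -3  -5 ]
[ 0   0   6   6 ]
[ 0   0   0   1 ]
det(A) = (-1)^0 * (5) * (-4) * (6) * (1) = -120  (0 row swaps -> sign +1)

det(A) = -120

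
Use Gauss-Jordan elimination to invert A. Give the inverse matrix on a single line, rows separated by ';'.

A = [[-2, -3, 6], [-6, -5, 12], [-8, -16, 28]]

Gauss-Jordan on [A | I]:
R1 <- (1/-2)*R1:  [    1   3/2    -3  |  -1/2     0     0 ]
R2 <- R2 - (-6)*R1:  [  0   4  -6  |  -3   1   0 ]
R3 <- R3 - (-8)*R1:  [  0  -4   4  |  -4   0   1 ]
R2 <- (1/4)*R2:  [    0     1  -3/2  |  -3/4   1/4     0 ]
R1 <- R1 - (3/2)*R2:  [    1     0  -3/4  |   5/8  -3/8     0 ]
R3 <- R3 - (-4)*R2:  [  0   0  -2  |  -7   1   1 ]
R3 <- (1/-2)*R3:  [    0     0     1  |   7/2  -1/2  -1/2 ]
R1 <- R1 - (-3/4)*R3:  [    1     0     0  |  13/4  -3/4  -3/8 ]
R2 <- R2 - (-3/2)*R3:  [    0     1     0  |   9/2  -1/2  -3/4 ]
Right block of [I | A^{-1}] is the inverse:
[ 13/4  -3/4  -3/8 ]
[  9/2  -1/2  -3/4 ]
[  7/2  -1/2  -1/2 ]

inverse = [13/4 -3/4 -3/8; 9/2 -1/2 -3/4; 7/2 -1/2 -1/2]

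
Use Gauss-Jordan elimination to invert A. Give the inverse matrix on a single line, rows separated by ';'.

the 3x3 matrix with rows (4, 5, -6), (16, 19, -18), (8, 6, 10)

inverse = [149/4 -43/4 3; -38 11 -3; -7 2 -1/2]

Gauss-Jordan on [A | I]:
R1 <- (1/4)*R1:  [    1   5/4  -3/2  |   1/4     0     0 ]
R2 <- R2 - (16)*R1:  [  0  -1   6  |  -4   1   0 ]
R3 <- R3 - (8)*R1:  [  0  -4  22  |  -2   0   1 ]
R2 <- (1/-1)*R2:  [  0   1  -6  |   4  -1   0 ]
R1 <- R1 - (5/4)*R2:  [     1      0      6  |  -19/4    5/4      0 ]
R3 <- R3 - (-4)*R2:  [  0   0  -2  |  14  -4   1 ]
R3 <- (1/-2)*R3:  [    0     0     1  |    -7     2  -1/2 ]
R1 <- R1 - (6)*R3:  [     1      0      0  |  149/4  -43/4      3 ]
R2 <- R2 - (-6)*R3:  [   0    1    0  |  -38   11   -3 ]
Right block of [I | A^{-1}] is the inverse:
[ 149/4  -43/4     3 ]
[   -38     11    -3 ]
[    -7      2  -1/2 ]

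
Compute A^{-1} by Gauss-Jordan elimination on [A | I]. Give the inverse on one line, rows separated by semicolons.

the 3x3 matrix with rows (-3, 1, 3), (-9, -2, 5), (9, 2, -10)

Gauss-Jordan on [A | I]:
R1 <- (1/-3)*R1:  [    1  -1/3    -1  |  -1/3     0     0 ]
R2 <- R2 - (-9)*R1:  [  0  -5  -4  |  -3   1   0 ]
R3 <- R3 - (9)*R1:  [  0   5  -1  |   3   0   1 ]
R2 <- (1/-5)*R2:  [    0     1   4/5  |   3/5  -1/5     0 ]
R1 <- R1 - (-1/3)*R2:  [      1       0  -11/15  |   -2/15   -1/15       0 ]
R3 <- R3 - (5)*R2:  [  0   0  -5  |   0   1   1 ]
R3 <- (1/-5)*R3:  [    0     0     1  |     0  -1/5  -1/5 ]
R1 <- R1 - (-11/15)*R3:  [      1       0       0  |   -2/15  -16/75  -11/75 ]
R2 <- R2 - (4/5)*R3:  [     0      1      0  |    3/5  -1/25   4/25 ]
Right block of [I | A^{-1}] is the inverse:
[ -2/15  -16/75  -11/75 ]
[   3/5   -1/25    4/25 ]
[     0    -1/5    -1/5 ]

inverse = [-2/15 -16/75 -11/75; 3/5 -1/25 4/25; 0 -1/5 -1/5]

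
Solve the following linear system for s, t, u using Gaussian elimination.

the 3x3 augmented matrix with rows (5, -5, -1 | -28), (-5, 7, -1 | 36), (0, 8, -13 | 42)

(-4, 2, -2)

Forward elimination on [A|b]:
R2 <- R2 - (-1)*R1:  [  0   2  -2   8 ]
R3 <- R3 - (4)*R2:  [  0   0  -5  10 ]
Row echelon form:
[ 5  -5  -1  |  -28 ]
[ 0   2  -2  |    8 ]
[ 0   0  -5  |   10 ]
Back-substitution:
u = (10) / -5 = -2
t = (8 - (-2)*(-2)) / 2 = 2
s = (-28 - (-5)*(2) - (-1)*(-2)) / 5 = -4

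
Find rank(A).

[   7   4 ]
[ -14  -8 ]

rank(A) = 1

Row reduction:
R2 <- R2 - (-2)*R1:  [ 0  0 ]
Row echelon form:
[ 7  4 ]
[ 0  0 ]
Nonzero rows / pivot columns: 1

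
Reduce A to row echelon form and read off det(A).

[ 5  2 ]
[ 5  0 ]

det(A) = -10

Forward elimination:
R2 <- R2 - (1)*R1:  [  0  -2 ]
Upper-triangular form:
[ 5   2 ]
[ 0  -2 ]
det(A) = (-1)^0 * (5) * (-2) = -10  (0 row swaps -> sign +1)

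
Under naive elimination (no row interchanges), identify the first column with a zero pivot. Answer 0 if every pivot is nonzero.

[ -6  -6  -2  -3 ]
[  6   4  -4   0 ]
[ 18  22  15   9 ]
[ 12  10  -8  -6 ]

first zero-pivot column = 0

Naive forward elimination:
R2 <- R2 - (-1)*R1:  [  0  -2  -6  -3 ]
R3 <- R3 - (-3)*R1:  [ 0  4  9  0 ]
R4 <- R4 - (-2)*R1:  [   0   -2  -12  -12 ]
R3 <- R3 - (-2)*R2:  [  0   0  -3  -6 ]
R4 <- R4 - (1)*R2:  [  0   0  -6  -9 ]
R4 <- R4 - (2)*R3:  [ 0  0  0  3 ]
All pivots nonzero; naive elimination completes without hitting a zero pivot.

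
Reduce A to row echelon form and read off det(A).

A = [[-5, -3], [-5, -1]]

Forward elimination:
R2 <- R2 - (1)*R1:  [ 0  2 ]
Upper-triangular form:
[ -5  -3 ]
[  0   2 ]
det(A) = (-1)^0 * (-5) * (2) = -10  (0 row swaps -> sign +1)

det(A) = -10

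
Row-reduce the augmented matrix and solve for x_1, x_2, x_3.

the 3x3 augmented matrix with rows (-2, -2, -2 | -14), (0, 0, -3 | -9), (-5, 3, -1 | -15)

(3, 1, 3)

Forward elimination on [A|b]:
R3 <- R3 - (5/2)*R1:  [  0   8   4  20 ]
R2 <-> R3   (pivot in column 2 was zero)
[ -2  -2  -2  -14 ]
[  0   8   4   20 ]
[  0   0  -3   -9 ]
Row echelon form:
[ -2  -2  -2  |  -14 ]
[  0   8   4  |   20 ]
[  0   0  -3  |   -9 ]
Back-substitution:
x_3 = (-9) / -3 = 3
x_2 = (20 - (4)*(3)) / 8 = 1
x_1 = (-14 - (-2)*(1) - (-2)*(3)) / -2 = 3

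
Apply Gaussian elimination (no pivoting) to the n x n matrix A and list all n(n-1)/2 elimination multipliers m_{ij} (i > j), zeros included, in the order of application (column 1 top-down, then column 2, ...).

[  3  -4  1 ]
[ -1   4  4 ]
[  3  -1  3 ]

multipliers: -1/3, 1, 9/8

Forward elimination:
R2 <- R2 - (-1/3)*R1:  [    0   8/3  13/3 ]
R3 <- R3 - (1)*R1:  [ 0  3  2 ]
R3 <- R3 - (9/8)*R2:  [     0      0  -23/8 ]
Multipliers (in order of application): m_{21} = -1/3, m_{31} = 1, m_{32} = 9/8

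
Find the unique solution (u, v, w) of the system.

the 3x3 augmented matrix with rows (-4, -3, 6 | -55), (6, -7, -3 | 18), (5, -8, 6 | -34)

Forward elimination on [A|b]:
R2 <- R2 - (-3/2)*R1:  [      0   -23/2       6  -129/2 ]
R3 <- R3 - (-5/4)*R1:  [      0   -47/4    27/2  -411/4 ]
R3 <- R3 - (47/46)*R2:  [        0         0    339/46  -1695/46 ]
Row echelon form:
[ -4     -3       6  |       -55 ]
[  0  -23/2       6  |    -129/2 ]
[  0      0  339/46  |  -1695/46 ]
Back-substitution:
w = (-1695/46) / (339/46) = -5
v = (-129/2 - (6)*(-5)) / (-23/2) = 3
u = (-55 - (-3)*(3) - (6)*(-5)) / -4 = 4

(4, 3, -5)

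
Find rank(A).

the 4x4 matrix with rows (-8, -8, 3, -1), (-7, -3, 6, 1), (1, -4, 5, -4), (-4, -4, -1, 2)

Row reduction:
R2 <- R2 - (7/8)*R1:  [    0     4  27/8  15/8 ]
R3 <- R3 - (-1/8)*R1:  [     0     -5   43/8  -33/8 ]
R4 <- R4 - (1/2)*R1:  [    0     0  -5/2   5/2 ]
R3 <- R3 - (-5/4)*R2:  [      0       0  307/32  -57/32 ]
R4 <- R4 - (-80/307)*R3:  [       0        0        0  625/307 ]
Row echelon form:
[ -8  -8       3       -1 ]
[  0   4    27/8     15/8 ]
[  0   0  307/32   -57/32 ]
[  0   0       0  625/307 ]
Nonzero rows / pivot columns: 4

rank(A) = 4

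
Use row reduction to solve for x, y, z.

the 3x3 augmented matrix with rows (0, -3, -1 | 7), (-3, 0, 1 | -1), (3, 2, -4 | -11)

Forward elimination on [A|b]:
R1 <-> R2   (pivot in column 1 was zero)
[ -3   0   1   -1 ]
[  0  -3  -1    7 ]
[  3   2  -4  -11 ]
R3 <- R3 - (-1)*R1:  [   0    2   -3  -12 ]
R3 <- R3 - (-2/3)*R2:  [     0      0  -11/3  -22/3 ]
Row echelon form:
[ -3   0      1  |     -1 ]
[  0  -3     -1  |      7 ]
[  0   0  -11/3  |  -22/3 ]
Back-substitution:
z = (-22/3) / (-11/3) = 2
y = (7 - (-1)*(2)) / -3 = -3
x = (-1 - (1)*(2)) / -3 = 1

(1, -3, 2)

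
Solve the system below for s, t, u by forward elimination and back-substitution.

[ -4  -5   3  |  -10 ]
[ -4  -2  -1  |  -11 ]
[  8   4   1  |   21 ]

(2, 1, 1)

Forward elimination on [A|b]:
R2 <- R2 - (1)*R1:  [  0   3  -4  -1 ]
R3 <- R3 - (-2)*R1:  [  0  -6   7   1 ]
R3 <- R3 - (-2)*R2:  [  0   0  -1  -1 ]
Row echelon form:
[ -4  -5   3  |  -10 ]
[  0   3  -4  |   -1 ]
[  0   0  -1  |   -1 ]
Back-substitution:
u = (-1) / -1 = 1
t = (-1 - (-4)*(1)) / 3 = 1
s = (-10 - (-5)*(1) - (3)*(1)) / -4 = 2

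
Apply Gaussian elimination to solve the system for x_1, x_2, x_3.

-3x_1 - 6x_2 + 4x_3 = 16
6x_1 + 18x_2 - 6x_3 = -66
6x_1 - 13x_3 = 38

Forward elimination on [A|b]:
R2 <- R2 - (-2)*R1:  [   0    6    2  -34 ]
R3 <- R3 - (-2)*R1:  [   0  -12   -5   70 ]
R3 <- R3 - (-2)*R2:  [  0   0  -1   2 ]
Row echelon form:
[ -3  -6   4  |   16 ]
[  0   6   2  |  -34 ]
[  0   0  -1  |    2 ]
Back-substitution:
x_3 = (2) / -1 = -2
x_2 = (-34 - (2)*(-2)) / 6 = -5
x_1 = (16 - (-6)*(-5) - (4)*(-2)) / -3 = 2

(2, -5, -2)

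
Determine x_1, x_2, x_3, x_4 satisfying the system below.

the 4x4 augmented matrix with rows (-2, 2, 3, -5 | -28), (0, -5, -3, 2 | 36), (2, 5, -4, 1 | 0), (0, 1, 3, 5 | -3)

Forward elimination on [A|b]:
R3 <- R3 - (-1)*R1:  [   0    7   -1   -4  -28 ]
R3 <- R3 - (-7/5)*R2:  [     0      0  -26/5   -6/5  112/5 ]
R4 <- R4 - (-1/5)*R2:  [    0     0  12/5  27/5  21/5 ]
R4 <- R4 - (-6/13)*R3:  [      0       0       0   63/13  189/13 ]
Row echelon form:
[ -2   2      3     -5  |     -28 ]
[  0  -5     -3      2  |      36 ]
[  0   0  -26/5   -6/5  |   112/5 ]
[  0   0      0  63/13  |  189/13 ]
Back-substitution:
x_4 = (189/13) / (63/13) = 3
x_3 = (112/5 - (-6/5)*(3)) / (-26/5) = -5
x_2 = (36 - (-3)*(-5) - (2)*(3)) / -5 = -3
x_1 = (-28 - (2)*(-3) - (3)*(-5) - (-5)*(3)) / -2 = -4

(-4, -3, -5, 3)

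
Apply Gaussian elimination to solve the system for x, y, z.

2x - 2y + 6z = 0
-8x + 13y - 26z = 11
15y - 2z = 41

(-3, 3, 2)

Forward elimination on [A|b]:
R2 <- R2 - (-4)*R1:  [  0   5  -2  11 ]
R3 <- R3 - (3)*R2:  [ 0  0  4  8 ]
Row echelon form:
[ 2  -2   6  |   0 ]
[ 0   5  -2  |  11 ]
[ 0   0   4  |   8 ]
Back-substitution:
z = (8) / 4 = 2
y = (11 - (-2)*(2)) / 5 = 3
x = (0 - (-2)*(3) - (6)*(2)) / 2 = -3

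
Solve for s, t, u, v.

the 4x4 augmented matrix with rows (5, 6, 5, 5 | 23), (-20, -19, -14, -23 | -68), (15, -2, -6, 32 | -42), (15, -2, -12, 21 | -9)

Forward elimination on [A|b]:
R2 <- R2 - (-4)*R1:  [  0   5   6  -3  24 ]
R3 <- R3 - (3)*R1:  [    0   -20   -21    17  -111 ]
R4 <- R4 - (3)*R1:  [   0  -20  -27    6  -78 ]
R3 <- R3 - (-4)*R2:  [   0    0    3    5  -15 ]
R4 <- R4 - (-4)*R2:  [  0   0  -3  -6  18 ]
R4 <- R4 - (-1)*R3:  [  0   0   0  -1   3 ]
Row echelon form:
[ 5  6  5   5  |   23 ]
[ 0  5  6  -3  |   24 ]
[ 0  0  3   5  |  -15 ]
[ 0  0  0  -1  |    3 ]
Back-substitution:
v = (3) / -1 = -3
u = (-15 - (5)*(-3)) / 3 = 0
t = (24 - (6)*(0) - (-3)*(-3)) / 5 = 3
s = (23 - (6)*(3) - (5)*(0) - (5)*(-3)) / 5 = 4

(4, 3, 0, -3)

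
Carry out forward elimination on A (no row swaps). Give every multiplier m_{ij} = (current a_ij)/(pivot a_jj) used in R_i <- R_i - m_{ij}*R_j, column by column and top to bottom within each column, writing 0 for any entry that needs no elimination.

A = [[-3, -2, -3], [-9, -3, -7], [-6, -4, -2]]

Forward elimination:
R2 <- R2 - (3)*R1:  [ 0  3  2 ]
R3 <- R3 - (2)*R1:  [ 0  0  4 ]
R3: entry in column 2 is already 0 -> m_{32} = 0 (no row operation needed)
Multipliers (in order of application): m_{21} = 3, m_{31} = 2, m_{32} = 0

multipliers: 3, 2, 0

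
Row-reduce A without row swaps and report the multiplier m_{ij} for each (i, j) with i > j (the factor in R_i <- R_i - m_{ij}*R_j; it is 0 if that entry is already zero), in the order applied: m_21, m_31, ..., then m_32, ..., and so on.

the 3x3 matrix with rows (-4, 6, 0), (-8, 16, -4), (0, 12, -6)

Forward elimination:
R2 <- R2 - (2)*R1:  [  0   4  -4 ]
R3: entry in column 1 is already 0 -> m_{31} = 0 (no row operation needed)
R3 <- R3 - (3)*R2:  [ 0  0  6 ]
Multipliers (in order of application): m_{21} = 2, m_{31} = 0, m_{32} = 3

multipliers: 2, 0, 3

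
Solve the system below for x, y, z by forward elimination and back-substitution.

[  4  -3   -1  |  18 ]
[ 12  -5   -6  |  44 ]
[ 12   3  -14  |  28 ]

Forward elimination on [A|b]:
R2 <- R2 - (3)*R1:  [   0    4   -3  -10 ]
R3 <- R3 - (3)*R1:  [   0   12  -11  -26 ]
R3 <- R3 - (3)*R2:  [  0   0  -2   4 ]
Row echelon form:
[ 4  -3  -1  |   18 ]
[ 0   4  -3  |  -10 ]
[ 0   0  -2  |    4 ]
Back-substitution:
z = (4) / -2 = -2
y = (-10 - (-3)*(-2)) / 4 = -4
x = (18 - (-3)*(-4) - (-1)*(-2)) / 4 = 1

(1, -4, -2)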